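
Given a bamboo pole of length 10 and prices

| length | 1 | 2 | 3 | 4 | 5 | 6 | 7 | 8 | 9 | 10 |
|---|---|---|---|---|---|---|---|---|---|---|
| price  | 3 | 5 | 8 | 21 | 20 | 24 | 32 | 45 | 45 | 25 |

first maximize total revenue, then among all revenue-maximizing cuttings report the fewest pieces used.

Build r[k] bottom-up: r[k] = max over allowed piece i of (p[i] + r[k−i]).
r[1] = 3
r[2] = 6  (first piece 1, then r[1]=3)
r[3] = 9  (first piece 1, then r[2]=6)
r[4] = 21
r[5] = 24  (first piece 1, then r[4]=21)
r[6] = 27  (first piece 1, then r[5]=24)
r[7] = 32
r[8] = 45
r[9] = 48  (first piece 1, then r[8]=45)
r[10] = 51  (first piece 1, then r[9]=48)
Maximum revenue is $51.
Now minimize piece count subject to staying optimal: for each k, pieces[k] = 1 + min over i with p[i]+r[k−i]=r[k] of pieces[k−i].
pieces[7] = 1
pieces[8] = 1
pieces[9] = 2
pieces[10] = 3

3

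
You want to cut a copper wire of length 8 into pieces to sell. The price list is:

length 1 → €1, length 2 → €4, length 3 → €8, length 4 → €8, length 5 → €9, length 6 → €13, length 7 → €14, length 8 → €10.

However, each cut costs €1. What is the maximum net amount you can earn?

18

Build net[k] bottom-up: net[k] = max over allowed piece i of (p[i] + net[k−i]) − 1 per cut.
net[1] = 1
net[2] = 4
net[3] = 8
net[4] = 8  (first piece 1, then net[3]=8)
net[5] = 11  (first piece 2, then net[3]=8)
net[6] = 15  (first piece 3, then net[3]=8)
net[7] = 15  (first piece 1, then net[6]=15)
net[8] = 18  (first piece 2, then net[6]=15)
One optimal plan: pieces 3 + 3 + 2 (2 cuts) → €20 − €2 = €18.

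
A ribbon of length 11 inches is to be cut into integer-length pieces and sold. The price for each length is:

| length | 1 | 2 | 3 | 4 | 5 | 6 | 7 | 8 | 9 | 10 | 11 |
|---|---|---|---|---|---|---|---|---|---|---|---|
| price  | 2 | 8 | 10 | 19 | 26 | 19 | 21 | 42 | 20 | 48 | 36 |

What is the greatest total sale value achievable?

Let v[k] be the best obtainable value from length k. For each k, try every first piece i and keep the best of price[i] + v[k−i].
v[1] = 2
v[2] = 8
v[3] = 10  (first piece 1, then v[2]=8)
v[4] = 19
v[5] = 26
v[6] = 28  (first piece 1, then v[5]=26)
v[7] = 34  (first piece 2, then v[5]=26)
v[8] = 42
v[9] = 45  (first piece 4, then v[5]=26)
v[10] = 52  (first piece 5, then v[5]=26)
v[11] = 54  (first piece 1, then v[10]=52)
One optimal cutting: 5 + 5 + 1 → ¢26 + ¢26 + ¢2 = ¢54.

54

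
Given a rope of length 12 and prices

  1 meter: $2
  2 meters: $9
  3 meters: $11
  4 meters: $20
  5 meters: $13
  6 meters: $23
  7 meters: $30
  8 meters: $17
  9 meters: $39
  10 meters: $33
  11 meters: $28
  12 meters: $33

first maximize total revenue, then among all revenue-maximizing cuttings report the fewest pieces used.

3

Let r[k] be the best obtainable value from length k. For each k, try every first piece i and keep the best of price[i] + r[k−i].
r[1] = 2
r[2] = max(2+2, 9+0) = 9
r[3] = max(2+9, 9+2, 11+0) = 11
r[4] = max(2+11, 9+9, 11+2, 20+0) = 20
r[5] = max(2+20, 9+11, 11+9, 20+2, 13+0) = 22
r[6] = max(2+22, 9+20, 11+11, 20+9, 13+2, 23+0) = 29
r[7] = max(2+29, 9+22, 11+20, …, 23+2, 30+0) = 31
r[8] = max(2+31, 9+29, 11+22, …, 30+2, 17+0) = 40
r[9] = max(2+40, 9+31, 11+29, …, 17+2, 39+0) = 42
r[10] = max(2+42, 9+40, 11+31, …, 39+2, 33+0) = 49
r[11] = max(2+49, 9+42, 11+40, …, 33+2, 28+0) = 51
r[12] = max(2+51, 9+49, 11+42, …, 28+2, 33+0) = 60
Maximum revenue is $60.
Now minimize piece count subject to staying optimal: for each k, pieces[k] = 1 + min over i with p[i]+r[k−i]=r[k] of pieces[k−i].
pieces[9] = 3
pieces[10] = 3
pieces[11] = 3
pieces[12] = 3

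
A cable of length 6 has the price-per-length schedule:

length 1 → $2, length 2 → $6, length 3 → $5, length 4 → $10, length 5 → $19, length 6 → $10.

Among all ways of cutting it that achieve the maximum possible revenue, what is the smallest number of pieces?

Consider every possible first cut. r[k] is the best of p[i]+r[k−i] over all sellable i≤k.
r[1] = 2
r[2] = max(2+2, 6+0) = 6
r[3] = max(2+6, 6+2, 5+0) = 8
r[4] = max(2+8, 6+6, 5+2, 10+0) = 12
r[5] = max(2+12, 6+8, 5+6, 10+2, 19+0) = 19
r[6] = max(2+19, 6+12, 5+8, 10+6, 19+2, 10+0) = 21
Maximum revenue is $21.
Now minimize piece count subject to staying optimal: for each k, pieces[k] = 1 + min over i with p[i]+r[k−i]=r[k] of pieces[k−i].
pieces[3] = 2
pieces[4] = 2
pieces[5] = 1
pieces[6] = 2

2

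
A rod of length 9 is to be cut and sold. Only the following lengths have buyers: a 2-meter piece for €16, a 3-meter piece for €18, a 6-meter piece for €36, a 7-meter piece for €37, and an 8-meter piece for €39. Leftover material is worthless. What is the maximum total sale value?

Consider every possible first cut. r[k] is the best of p[i]+r[k−i] over all sellable i≤k.
r[1] = 0
r[2] = 16
r[3] = max(16+0, 18+0) = 18
r[4] = max(16+16, 18+0) = 32
r[5] = max(16+18, 18+16) = 34
r[6] = max(16+32, 18+18, 36+0) = 48
r[7] = max(16+34, 18+32, 36+0, 37+0) = 50
r[8] = max(16+48, 18+34, 36+16, 37+0, 39+0) = 64
r[9] = max(16+50, 18+48, 36+18, 37+16, 39+0) = 66
One optimal cutting: 3 + 2 + 2 + 2 → €66.

66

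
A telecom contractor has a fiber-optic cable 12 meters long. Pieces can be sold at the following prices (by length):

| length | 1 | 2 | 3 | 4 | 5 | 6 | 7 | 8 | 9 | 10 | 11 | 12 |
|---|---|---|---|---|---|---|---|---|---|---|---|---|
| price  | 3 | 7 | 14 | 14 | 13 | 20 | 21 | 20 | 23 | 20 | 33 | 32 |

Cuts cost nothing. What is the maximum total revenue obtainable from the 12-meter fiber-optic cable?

Build v[k] bottom-up: v[k] = max over allowed piece i of (p[i] + v[k−i]).
v[1] = 3
v[2] = max(3+3, 7+0) = 7
v[3] = max(3+7, 7+3, 14+0) = 14
v[4] = max(3+14, 7+7, 14+3, 14+0) = 17
v[5] = max(3+17, 7+14, 14+7, 14+3, 13+0) = 21
v[6] = max(3+21, 7+17, 14+14, 14+7, 13+3, 20+0) = 28
v[7] = max(3+28, 7+21, 14+17, …, 20+3, 21+0) = 31
v[8] = max(3+31, 7+28, 14+21, …, 21+3, 20+0) = 35
v[9] = max(3+35, 7+31, 14+28, …, 20+3, 23+0) = 42
v[10] = max(3+42, 7+35, 14+31, …, 23+3, 20+0) = 45
v[11] = max(3+45, 7+42, 14+35, …, 20+3, 33+0) = 49
v[12] = max(3+49, 7+45, 14+42, …, 33+3, 32+0) = 56
One optimal cutting: 3 + 3 + 3 + 3 → $14 + $14 + $14 + $14 = $56.

56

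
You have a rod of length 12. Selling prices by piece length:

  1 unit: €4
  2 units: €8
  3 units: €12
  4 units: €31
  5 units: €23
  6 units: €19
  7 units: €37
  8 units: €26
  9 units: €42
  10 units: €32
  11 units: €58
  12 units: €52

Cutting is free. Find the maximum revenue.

93

Let best[k] be the best obtainable value from length k. For each k, try every first piece i and keep the best of price[i] + best[k−i].
best[1] = 4
best[2] = max(4+4, 8+0) = 8
best[3] = max(4+8, 8+4, 12+0) = 12
best[4] = max(4+12, 8+8, 12+4, 31+0) = 31
best[5] = max(4+31, 8+12, 12+8, 31+4, 23+0) = 35
best[6] = max(4+35, 8+31, 12+12, 31+8, 23+4, 19+0) = 39
best[7] = max(4+39, 8+35, 12+31, …, 19+4, 37+0) = 43
best[8] = max(4+43, 8+39, 12+35, …, 37+4, 26+0) = 62
best[9] = max(4+62, 8+43, 12+39, …, 26+4, 42+0) = 66
best[10] = max(4+66, 8+62, 12+43, …, 42+4, 32+0) = 70
best[11] = max(4+70, 8+66, 12+62, …, 32+4, 58+0) = 74
best[12] = max(4+74, 8+70, 12+66, …, 58+4, 52+0) = 93
One optimal cutting: 4 + 4 + 4 → €31 + €31 + €31 = €93.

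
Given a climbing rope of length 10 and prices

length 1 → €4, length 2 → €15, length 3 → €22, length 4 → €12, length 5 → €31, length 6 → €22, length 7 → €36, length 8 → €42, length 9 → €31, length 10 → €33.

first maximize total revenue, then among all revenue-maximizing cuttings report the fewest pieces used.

5

Build r[k] bottom-up: r[k] = max over allowed piece i of (p[i] + r[k−i]).
r[1] = 4
r[2] = 15
r[3] = 22
r[4] = 30  (first piece 2, then r[2]=15)
r[5] = 37  (first piece 2, then r[3]=22)
r[6] = 45  (first piece 2, then r[4]=30)
r[7] = 52  (first piece 2, then r[5]=37)
r[8] = 60  (first piece 2, then r[6]=45)
r[9] = 67  (first piece 2, then r[7]=52)
r[10] = 75  (first piece 2, then r[8]=60)
Maximum revenue is €75.
Now minimize piece count subject to staying optimal: for each k, pieces[k] = 1 + min over i with p[i]+r[k−i]=r[k] of pieces[k−i].
pieces[7] = 3
pieces[8] = 4
pieces[9] = 4
pieces[10] = 5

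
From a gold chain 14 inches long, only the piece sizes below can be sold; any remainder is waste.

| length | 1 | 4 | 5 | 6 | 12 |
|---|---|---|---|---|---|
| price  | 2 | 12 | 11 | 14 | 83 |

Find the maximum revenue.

Let f[k] be the best obtainable value from length k. For each k, try every first piece i and keep the best of price[i] + f[k−i].
f[1] = 2
f[2] = 4  (first piece 1, then f[1]=2)
f[3] = 6  (first piece 1, then f[2]=4)
f[4] = max(2+6, 12+0) = 12
f[5] = max(2+12, 12+2, 11+0) = 14
f[6] = max(2+14, 12+4, 11+2, 14+0) = 16
f[7] = max(2+16, 12+6, 11+4, 14+2) = 18
f[8] = max(2+18, 12+12, 11+6, 14+4) = 24
f[9] = max(2+24, 12+14, 11+12, 14+6) = 26
f[10] = max(2+26, 12+16, 11+14, 14+12) = 28
f[11] = max(2+28, 12+18, 11+16, 14+14) = 30
f[12] = max(2+30, 12+24, 11+18, 14+16, 83+0) = 83
f[13] = max(2+83, 12+26, 11+24, 14+18, 83+2) = 85
f[14] = max(2+85, 12+28, 11+26, 14+24, 83+4) = 87
One optimal cutting: 12 + 1 + 1 → $87.

87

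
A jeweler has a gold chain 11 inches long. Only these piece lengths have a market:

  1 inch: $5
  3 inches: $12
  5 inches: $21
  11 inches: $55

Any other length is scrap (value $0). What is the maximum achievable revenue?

Consider every possible first cut. best[k] is the best of p[i]+best[k−i] over all sellable i≤k.
best[1] = 5
best[2] = 10  (first piece 1, then best[1]=5)
best[3] = 15  (first piece 1, then best[2]=10)
best[4] = 20  (first piece 1, then best[3]=15)
best[5] = 25  (first piece 1, then best[4]=20)
best[6] = 30  (first piece 1, then best[5]=25)
best[7] = 35  (first piece 1, then best[6]=30)
best[8] = 40  (first piece 1, then best[7]=35)
best[9] = 45  (first piece 1, then best[8]=40)
best[10] = 50  (first piece 1, then best[9]=45)
best[11] = 55  (first piece 1, then best[10]=50)
One optimal cutting: 1 + 1 + 1 + 1 + 1 + 1 + 1 + 1 + 1 + 1 + 1 → $55.

55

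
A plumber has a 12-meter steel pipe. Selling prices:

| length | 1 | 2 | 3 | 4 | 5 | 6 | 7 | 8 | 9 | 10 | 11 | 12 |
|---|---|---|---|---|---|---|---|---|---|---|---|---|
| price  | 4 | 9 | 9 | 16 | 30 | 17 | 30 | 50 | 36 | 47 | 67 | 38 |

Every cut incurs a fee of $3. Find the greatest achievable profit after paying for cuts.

Consider every possible first cut. r[k] is the best of p[i]+r[k−i] over all sellable i≤k, charging 3 whenever i<k.
r[1] = 4
r[2] = 9
r[3] = 10  (first piece 1, then r[2]=9)
r[4] = 16
r[5] = 30
r[6] = 31  (first piece 1, then r[5]=30)
r[7] = 36  (first piece 2, then r[5]=30)
r[8] = 50
r[9] = 51  (first piece 1, then r[8]=50)
r[10] = 57  (first piece 5, then r[5]=30)
r[11] = 67
r[12] = 68  (first piece 1, then r[11]=67)
One optimal plan: pieces 11 + 1 (1 cut) → $71 − $3 = $68.

68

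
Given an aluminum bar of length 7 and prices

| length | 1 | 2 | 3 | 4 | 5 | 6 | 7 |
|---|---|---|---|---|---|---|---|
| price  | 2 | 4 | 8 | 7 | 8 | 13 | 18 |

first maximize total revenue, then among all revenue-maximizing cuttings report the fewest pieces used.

Consider every possible first cut. r[k] is the best of p[i]+r[k−i] over all sellable i≤k.
r[1] = 2
r[2] = 4  (first piece 1, then r[1]=2)
r[3] = 8
r[4] = 10  (first piece 1, then r[3]=8)
r[5] = 12  (first piece 1, then r[4]=10)
r[6] = 16  (first piece 3, then r[3]=8)
r[7] = 18  (first piece 1, then r[6]=16)
Maximum revenue is $18.
Now minimize piece count subject to staying optimal: for each k, pieces[k] = 1 + min over i with p[i]+r[k−i]=r[k] of pieces[k−i].
pieces[4] = 2
pieces[5] = 2
pieces[6] = 2
pieces[7] = 1

1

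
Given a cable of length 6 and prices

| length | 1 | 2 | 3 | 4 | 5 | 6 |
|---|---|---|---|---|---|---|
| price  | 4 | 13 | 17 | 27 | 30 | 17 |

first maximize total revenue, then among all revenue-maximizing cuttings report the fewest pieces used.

2

Let r[k] be the best obtainable value from length k. For each k, try every first piece i and keep the best of price[i] + r[k−i].
r[1] = 4
r[2] = max(4+4, 13+0) = 13
r[3] = max(4+13, 13+4, 17+0) = 17
r[4] = max(4+17, 13+13, 17+4, 27+0) = 27
r[5] = max(4+27, 13+17, 17+13, 27+4, 30+0) = 31
r[6] = max(4+31, 13+27, 17+17, 27+13, 30+4, 17+0) = 40
Maximum revenue is $40.
Now minimize piece count subject to staying optimal: for each k, pieces[k] = 1 + min over i with p[i]+r[k−i]=r[k] of pieces[k−i].
pieces[3] = 1
pieces[4] = 1
pieces[5] = 2
pieces[6] = 2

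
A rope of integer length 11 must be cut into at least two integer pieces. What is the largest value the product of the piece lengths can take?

Define m[k] = max over 1≤i<k of i · max(k−i, m[k−i]); the inner max lets the remainder stay uncut if that's better.
m[2] = 1×max(1,0) = 1×1 = 1
m[3] = 1×max(2,1) = 1×2 = 2
m[4] = 2×max(2,1) = 2×2 = 4
m[5] = 2×max(3,2) = 2×3 = 6
m[6] = 3×max(3,2) = 3×3 = 9
m[7] = 2×max(5,6) = 2×6 = 12
m[8] = 2×max(6,9) = 2×9 = 18
m[9] = 3×max(6,9) = 3×9 = 27
m[10] = 2×max(8,18) = 2×18 = 36
m[11] = 2×max(9,27) = 2×27 = 54
One optimal split: 3 + 3 + 3 + 2; product 3×3×3×2 = 54.

54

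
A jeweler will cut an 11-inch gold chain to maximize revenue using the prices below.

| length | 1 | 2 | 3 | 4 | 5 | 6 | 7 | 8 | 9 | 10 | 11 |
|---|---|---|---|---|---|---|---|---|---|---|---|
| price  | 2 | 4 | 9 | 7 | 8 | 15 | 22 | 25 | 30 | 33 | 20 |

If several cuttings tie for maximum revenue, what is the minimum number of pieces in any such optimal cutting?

Let r[k] be the best obtainable value from length k. For each k, try every first piece i and keep the best of price[i] + r[k−i].
r[1] = 2
r[2] = max(2+2, 4+0) = 4
r[3] = max(2+4, 4+2, 9+0) = 9
r[4] = max(2+9, 4+4, 9+2, 7+0) = 11
r[5] = max(2+11, 4+9, 9+4, 7+2, 8+0) = 13
r[6] = max(2+13, 4+11, 9+9, 7+4, 8+2, 15+0) = 18
r[7] = max(2+18, 4+13, 9+11, …, 15+2, 22+0) = 22
r[8] = max(2+22, 4+18, 9+13, …, 22+2, 25+0) = 25
r[9] = max(2+25, 4+22, 9+18, …, 25+2, 30+0) = 30
r[10] = max(2+30, 4+25, 9+22, …, 30+2, 33+0) = 33
r[11] = max(2+33, 4+30, 9+25, …, 33+2, 20+0) = 35
Maximum revenue is $35.
Now minimize piece count subject to staying optimal: for each k, pieces[k] = 1 + min over i with p[i]+r[k−i]=r[k] of pieces[k−i].
pieces[8] = 1
pieces[9] = 1
pieces[10] = 1
pieces[11] = 2

2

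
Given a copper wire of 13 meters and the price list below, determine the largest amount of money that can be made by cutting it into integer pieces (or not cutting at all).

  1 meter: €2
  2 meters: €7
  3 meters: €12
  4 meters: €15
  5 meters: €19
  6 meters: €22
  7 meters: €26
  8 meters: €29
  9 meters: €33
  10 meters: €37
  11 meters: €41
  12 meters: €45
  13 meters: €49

Let R[k] be the best obtainable value from length k. For each k, try every first piece i and keep the best of price[i] + R[k−i].
R[1] = 2
R[2] = max(2+2, 7+0) = 7
R[3] = max(2+7, 7+2, 12+0) = 12
R[4] = max(2+12, 7+7, 12+2, 15+0) = 15
R[5] = max(2+15, 7+12, 12+7, 15+2, 19+0) = 19
R[6] = max(2+19, 7+15, 12+12, 15+7, 19+2, 22+0) = 24
R[7] = max(2+24, 7+19, 12+15, …, 22+2, 26+0) = 27
R[8] = max(2+27, 7+24, 12+19, …, 26+2, 29+0) = 31
R[9] = max(2+31, 7+27, 12+24, …, 29+2, 33+0) = 36
R[10] = max(2+36, 7+31, 12+27, …, 33+2, 37+0) = 39
R[11] = max(2+39, 7+36, 12+31, …, 37+2, 41+0) = 43
R[12] = max(2+43, 7+39, 12+36, …, 41+2, 45+0) = 48
R[13] = max(2+48, 7+43, 12+39, …, 45+2, 49+0) = 51
One optimal cutting: 4 + 3 + 3 + 3 → €15 + €12 + €12 + €12 = €51.

51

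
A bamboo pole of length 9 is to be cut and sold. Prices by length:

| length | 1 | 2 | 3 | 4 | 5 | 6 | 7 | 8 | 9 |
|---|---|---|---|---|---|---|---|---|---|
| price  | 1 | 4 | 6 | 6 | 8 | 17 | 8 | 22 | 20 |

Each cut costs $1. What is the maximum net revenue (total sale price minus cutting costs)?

Let v[k] be the best obtainable value from length k. For each k, try every first piece i and keep the best of price[i] + v[k−i] minus the 1 cut fee when i<k.
v[1] = 1
v[2] = max(1+1-1, 4+0) = 4
v[3] = max(1+4-1, 4+1-1, 6+0) = 6
v[4] = max(1+6-1, 4+4-1, 6+1-1, 6+0) = 7
v[5] = max(1+7-1, 4+6-1, 6+4-1, 6+1-1, 8+0) = 9
v[6] = max(1+9-1, 4+7-1, 6+6-1, 6+4-1, 8+1-1, 17+0) = 17
v[7] = max(1+17-1, 4+9-1, 6+7-1, …, 17+1-1, 8+0) = 17
v[8] = max(1+17-1, 4+17-1, 6+9-1, …, 8+1-1, 22+0) = 22
v[9] = max(1+22-1, 4+17-1, 6+17-1, …, 22+1-1, 20+0) = 22
One optimal plan: pieces 8 + 1 (1 cut) → $23 − $1 = $22.

22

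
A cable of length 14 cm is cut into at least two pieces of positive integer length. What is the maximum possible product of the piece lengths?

162

Fill g[k] for k=2..14: at each k try every first piece i and multiply by the better of (k−i) uncut or g[k−i].
Small cases: g[2]=1, g[3]=2, g[4]=4, g[5]=6, g[6]=9.
g[7] = 2·max(5,6) = 2·6 = 12
g[8] = 2·max(6,9) = 2·9 = 18
g[9] = 3·max(6,9) = 3·9 = 27
g[10] = 2·max(8,18) = 2·18 = 36
g[11] = 2·max(9,27) = 2·27 = 54
g[12] = 3·max(9,27) = 3·27 = 81
g[13] = 2·max(11,54) = 2·54 = 108
g[14] = 2·max(12,81) = 2·81 = 162
One optimal split: 3 + 3 + 3 + 3 + 2; product 3·3·3·3·2 = 162.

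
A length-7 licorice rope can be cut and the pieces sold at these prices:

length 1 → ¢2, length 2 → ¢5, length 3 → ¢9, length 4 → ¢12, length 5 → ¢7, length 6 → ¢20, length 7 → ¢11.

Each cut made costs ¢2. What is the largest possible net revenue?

20

Consider every possible first cut. net[k] is the best of p[i]+net[k−i] over all sellable i≤k, charging 2 whenever i<k.
net[1] = 2
net[2] = 5
net[3] = 9
net[4] = 12
net[5] = 12  (first piece 1, then net[4]=12)
net[6] = 20
net[7] = 20  (first piece 1, then net[6]=20)
One optimal plan: pieces 6 + 1 (1 cut) → ¢22 − ¢2 = ¢20.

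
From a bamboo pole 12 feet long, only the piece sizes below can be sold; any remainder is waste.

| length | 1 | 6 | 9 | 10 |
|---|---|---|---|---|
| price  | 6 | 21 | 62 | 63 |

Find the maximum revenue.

80

Build best[k] bottom-up: best[k] = max over allowed piece i of (p[i] + best[k−i]).
best[1] = 6
best[2] = 12  (first piece 1, then best[1]=6)
best[3] = 18  (first piece 1, then best[2]=12)
best[4] = 24  (first piece 1, then best[3]=18)
best[5] = 30  (first piece 1, then best[4]=24)
best[6] = 36  (first piece 1, then best[5]=30)
best[7] = 42  (first piece 1, then best[6]=36)
best[8] = 48  (first piece 1, then best[7]=42)
best[9] = 62
best[10] = 68  (first piece 1, then best[9]=62)
best[11] = 74  (first piece 1, then best[10]=68)
best[12] = 80  (first piece 1, then best[11]=74)
One optimal cutting: 9 + 1 + 1 + 1 → $80.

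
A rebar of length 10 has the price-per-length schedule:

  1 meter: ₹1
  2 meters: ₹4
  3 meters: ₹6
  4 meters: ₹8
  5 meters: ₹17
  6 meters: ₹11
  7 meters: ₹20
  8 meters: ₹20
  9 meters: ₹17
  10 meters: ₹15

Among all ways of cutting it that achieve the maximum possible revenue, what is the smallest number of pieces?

Build r[k] bottom-up: r[k] = max over allowed piece i of (p[i] + r[k−i]).
r[1] = 1
r[2] = 4
r[3] = 6
r[4] = 8  (first piece 2, then r[2]=4)
r[5] = 17
r[6] = 18  (first piece 1, then r[5]=17)
r[7] = 21  (first piece 2, then r[5]=17)
r[8] = 23  (first piece 3, then r[5]=17)
r[9] = 25  (first piece 2, then r[7]=21)
r[10] = 34  (first piece 5, then r[5]=17)
Maximum revenue is ₹34.
Now minimize piece count subject to staying optimal: for each k, pieces[k] = 1 + min over i with p[i]+r[k−i]=r[k] of pieces[k−i].
pieces[7] = 2
pieces[8] = 2
pieces[9] = 2
pieces[10] = 2

2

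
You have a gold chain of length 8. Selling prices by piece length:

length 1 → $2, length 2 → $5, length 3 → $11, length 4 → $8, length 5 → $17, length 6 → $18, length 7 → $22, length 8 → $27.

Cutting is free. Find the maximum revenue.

28

Let best[k] be the best obtainable value from length k. For each k, try every first piece i and keep the best of price[i] + best[k−i].
best[1] = 2
best[2] = max(2+2, 5+0) = 5
best[3] = max(2+5, 5+2, 11+0) = 11
best[4] = max(2+11, 5+5, 11+2, 8+0) = 13
best[5] = max(2+13, 5+11, 11+5, 8+2, 17+0) = 17
best[6] = max(2+17, 5+13, 11+11, 8+5, 17+2, 18+0) = 22
best[7] = max(2+22, 5+17, 11+13, …, 18+2, 22+0) = 24
best[8] = max(2+24, 5+22, 11+17, …, 22+2, 27+0) = 28
One optimal cutting: 5 + 3 → $17 + $11 = $28.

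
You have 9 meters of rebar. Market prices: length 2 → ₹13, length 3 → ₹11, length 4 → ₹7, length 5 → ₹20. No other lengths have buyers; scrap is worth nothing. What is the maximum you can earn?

52

Let best[k] be the best obtainable value from length k. For each k, try every first piece i and keep the best of price[i] + best[k−i].
best[1] = 0
best[2] = 13
best[3] = 13
best[4] = 26  (first piece 2, then best[2]=13)
best[5] = 26
best[6] = 39  (first piece 2, then best[4]=26)
best[7] = 39
best[8] = 52  (first piece 2, then best[6]=39)
best[9] = 52
One optimal cutting: pieces 2 + 2 + 2 + 2 with 1 meter of scrap → ₹52.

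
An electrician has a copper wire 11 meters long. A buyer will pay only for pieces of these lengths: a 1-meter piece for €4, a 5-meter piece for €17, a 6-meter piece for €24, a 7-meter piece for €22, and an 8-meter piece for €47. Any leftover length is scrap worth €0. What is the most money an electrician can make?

59

Build f[k] bottom-up: f[k] = max over allowed piece i of (p[i] + f[k−i]).
f[1] = 4
f[2] = 8  (first piece 1, then f[1]=4)
f[3] = 12  (first piece 1, then f[2]=8)
f[4] = 16  (first piece 1, then f[3]=12)
f[5] = max(4+16, 17+0) = 20
f[6] = max(4+20, 17+4, 24+0) = 24
f[7] = max(4+24, 17+8, 24+4, 22+0) = 28
f[8] = max(4+28, 17+12, 24+8, 22+4, 47+0) = 47
f[9] = max(4+47, 17+16, 24+12, 22+8, 47+4) = 51
f[10] = max(4+51, 17+20, 24+16, 22+12, 47+8) = 55
f[11] = max(4+55, 17+24, 24+20, 22+16, 47+12) = 59
One optimal cutting: 8 + 1 + 1 + 1 → €59.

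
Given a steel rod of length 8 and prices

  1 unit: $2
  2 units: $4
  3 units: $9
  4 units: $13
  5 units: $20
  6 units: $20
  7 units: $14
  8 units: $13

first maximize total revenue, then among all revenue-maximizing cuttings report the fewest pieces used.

2

Consider every possible first cut. r[k] is the best of p[i]+r[k−i] over all sellable i≤k.
r[1] = 2
r[2] = max(2+2, 4+0) = 4
r[3] = max(2+4, 4+2, 9+0) = 9
r[4] = max(2+9, 4+4, 9+2, 13+0) = 13
r[5] = max(2+13, 4+9, 9+4, 13+2, 20+0) = 20
r[6] = max(2+20, 4+13, 9+9, 13+4, 20+2, 20+0) = 22
r[7] = max(2+22, 4+20, 9+13, …, 20+2, 14+0) = 24
r[8] = max(2+24, 4+22, 9+20, …, 14+2, 13+0) = 29
Maximum revenue is $29.
Now minimize piece count subject to staying optimal: for each k, pieces[k] = 1 + min over i with p[i]+r[k−i]=r[k] of pieces[k−i].
pieces[5] = 1
pieces[6] = 2
pieces[7] = 2
pieces[8] = 2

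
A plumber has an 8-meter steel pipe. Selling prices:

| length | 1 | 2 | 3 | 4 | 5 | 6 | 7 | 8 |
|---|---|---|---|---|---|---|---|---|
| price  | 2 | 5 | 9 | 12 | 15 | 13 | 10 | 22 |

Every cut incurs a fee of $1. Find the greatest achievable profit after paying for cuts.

Build net[k] bottom-up: net[k] = max over allowed piece i of (p[i] + net[k−i]) − 1 per cut.
net[1] = 2
net[2] = 5
net[3] = 9
net[4] = 12
net[5] = 15
net[6] = 17  (first piece 3, then net[3]=9)
net[7] = 20  (first piece 3, then net[4]=12)
net[8] = 23  (first piece 3, then net[5]=15)
One optimal plan: pieces 5 + 3 (1 cut) → $24 − $1 = $23.

23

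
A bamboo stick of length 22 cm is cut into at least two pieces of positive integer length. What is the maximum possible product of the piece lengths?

2916

Define prod[k] = max over 1≤i<k of i · max(k−i, prod[k−i]); the inner max lets the remainder stay uncut if that's better.
prod[2] = 1*max(1,0) = 1*1 = 1
prod[3] = 1*max(2,1) = 1*2 = 2
prod[4] = 2*max(2,1) = 2*2 = 4
prod[5] = 2*max(3,2) = 2*3 = 6
prod[6] = 3*max(3,2) = 3*3 = 9
prod[7] = 2*max(5,6) = 2*6 = 12
prod[8] = 2*max(6,9) = 2*9 = 18
prod[9] = 3*max(6,9) = 3*9 = 27
prod[10] = 2*max(8,18) = 2*18 = 36
prod[11] = 2*max(9,27) = 2*27 = 54
prod[12] = 3*max(9,27) = 3*27 = 81
prod[13] = 2*max(11,54) = 2*54 = 108
prod[14] = 2*max(12,81) = 2*81 = 162
prod[15] = 3*max(12,81) = 3*81 = 243
prod[16] = 2*max(14,162) = 2*162 = 324
prod[17] = 2*max(15,243) = 2*243 = 486
prod[18] = 3*max(15,243) = 3*243 = 729
prod[19] = 2*max(17,486) = 2*486 = 972
prod[20] = 2*max(18,729) = 2*729 = 1458
prod[21] = 3*max(18,729) = 3*729 = 2187
prod[22] = 2*max(20,1458) = 2*1458 = 2916
One optimal split: 3 + 3 + 3 + 3 + 3 + 3 + 2 + 2; product 3*3*3*3*3*3*2*2 = 2916.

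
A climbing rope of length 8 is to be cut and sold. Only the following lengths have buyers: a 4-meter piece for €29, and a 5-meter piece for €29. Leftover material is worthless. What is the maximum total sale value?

Let r[k] be the best obtainable value from length k. For each k, try every first piece i and keep the best of price[i] + r[k−i].
r[1] = 0
r[2] = 0
r[3] = 0
r[4] = 29
r[5] = max(29+0, 29+0) = 29
r[6] = max(29+0, 29+0) = 29
r[7] = max(29+0, 29+0) = 29
r[8] = max(29+29, 29+0) = 58
One optimal cutting: 4 + 4 → €58.

58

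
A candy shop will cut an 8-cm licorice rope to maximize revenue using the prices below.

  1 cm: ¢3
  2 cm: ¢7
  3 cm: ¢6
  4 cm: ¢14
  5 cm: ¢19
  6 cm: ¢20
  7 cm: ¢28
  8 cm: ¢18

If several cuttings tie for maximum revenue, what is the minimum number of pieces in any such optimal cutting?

Consider every possible first cut. r[k] is the best of p[i]+r[k−i] over all sellable i≤k.
r[1] = 3
r[2] = max(3+3, 7+0) = 7
r[3] = max(3+7, 7+3, 6+0) = 10
r[4] = max(3+10, 7+7, 6+3, 14+0) = 14
r[5] = max(3+14, 7+10, 6+7, 14+3, 19+0) = 19
r[6] = max(3+19, 7+14, 6+10, 14+7, 19+3, 20+0) = 22
r[7] = max(3+22, 7+19, 6+14, …, 20+3, 28+0) = 28
r[8] = max(3+28, 7+22, 6+19, …, 28+3, 18+0) = 31
Maximum revenue is ¢31.
Now minimize piece count subject to staying optimal: for each k, pieces[k] = 1 + min over i with p[i]+r[k−i]=r[k] of pieces[k−i].
pieces[5] = 1
pieces[6] = 2
pieces[7] = 1
pieces[8] = 2

2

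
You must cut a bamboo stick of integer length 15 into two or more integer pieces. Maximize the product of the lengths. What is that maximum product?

243

Let g[k] be the best product for length k (with at least one cut). For each first piece i, the rest contributes max(k−i, g[k−i]).
g[2] = 1·max(1,0) = 1·1 = 1
g[3] = max(1·2, 2·1) = 2
g[4] = max(1·3, 2·2, 3·1) = 4
g[5] = max(1·4, 2·3, 3·2, 4·1) = 6
g[6] = max(1·6, 2·4, 3·3, 4·2, 5·1) = 9
g[7] = max(1·9, 2·6, 3·4, 4·3, 5·2, 6·1) = 12
g[8] = max(1·12, 2·9, 3·6, …, 6·2, 7·1) = 18
g[9] = max(1·18, 2·12, 3·9, …, 7·2, 8·1) = 27
g[10] = max(1·27, 2·18, 3·12, …, 8·2, 9·1) = 36
g[11] = max(1·36, 2·27, 3·18, …, 9·2, 10·1) = 54
g[12] = max(1·54, 2·36, 3·27, …, 10·2, 11·1) = 81
g[13] = max(1·81, 2·54, 3·36, …, 11·2, 12·1) = 108
g[14] = max(1·108, 2·81, 3·54, …, 12·2, 13·1) = 162
g[15] = max(1·162, 2·108, 3·81, …, 13·2, 14·1) = 243
One optimal split: 3 + 3 + 3 + 3 + 3; product 3·3·3·3·3 = 243.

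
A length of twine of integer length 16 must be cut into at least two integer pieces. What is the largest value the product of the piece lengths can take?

Define f[k] = max over 1≤i<k of i · max(k−i, f[k−i]); the inner max lets the remainder stay uncut if that's better.
f[2] = 1×max(1,0) = 1×1 = 1
f[3] = max(1×2, 2×1) = 2
f[4] = max(1×3, 2×2, 3×1) = 4
f[5] = max(1×4, 2×3, 3×2, 4×1) = 6
f[6] = max(1×6, 2×4, 3×3, 4×2, 5×1) = 9
f[7] = max(1×9, 2×6, 3×4, 4×3, 5×2, 6×1) = 12
f[8] = max(1×12, 2×9, 3×6, …, 6×2, 7×1) = 18
f[9] = max(1×18, 2×12, 3×9, …, 7×2, 8×1) = 27
f[10] = max(1×27, 2×18, 3×12, …, 8×2, 9×1) = 36
f[11] = max(1×36, 2×27, 3×18, …, 9×2, 10×1) = 54
f[12] = max(1×54, 2×36, 3×27, …, 10×2, 11×1) = 81
f[13] = max(1×81, 2×54, 3×36, …, 11×2, 12×1) = 108
f[14] = max(1×108, 2×81, 3×54, …, 12×2, 13×1) = 162
f[15] = max(1×162, 2×108, 3×81, …, 13×2, 14×1) = 243
f[16] = max(1×243, 2×162, 3×108, …, 14×2, 15×1) = 324
One optimal split: 3 + 3 + 3 + 3 + 2 + 2; product 3×3×3×3×2×2 = 324.

324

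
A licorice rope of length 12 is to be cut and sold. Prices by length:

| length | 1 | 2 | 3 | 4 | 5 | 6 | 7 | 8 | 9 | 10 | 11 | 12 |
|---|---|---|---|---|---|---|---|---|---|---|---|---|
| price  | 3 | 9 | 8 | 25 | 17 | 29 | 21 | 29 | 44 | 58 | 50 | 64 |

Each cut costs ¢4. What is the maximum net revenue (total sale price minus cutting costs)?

67

Build net[k] bottom-up: net[k] = max over allowed piece i of (p[i] + net[k−i]) − 4 per cut.
net[1] = 3
net[2] = 9
net[3] = 8  (first piece 1, then net[2]=9)
net[4] = 25
net[5] = 24  (first piece 1, then net[4]=25)
net[6] = 30  (first piece 2, then net[4]=25)
net[7] = 29  (first piece 1, then net[6]=30)
net[8] = 46  (first piece 4, then net[4]=25)
net[9] = 45  (first piece 1, then net[8]=46)
net[10] = 58
net[11] = 57  (first piece 1, then net[10]=58)
net[12] = 67  (first piece 4, then net[8]=46)
One optimal plan: pieces 4 + 4 + 4 (2 cuts) → ¢75 − ¢8 = ¢67.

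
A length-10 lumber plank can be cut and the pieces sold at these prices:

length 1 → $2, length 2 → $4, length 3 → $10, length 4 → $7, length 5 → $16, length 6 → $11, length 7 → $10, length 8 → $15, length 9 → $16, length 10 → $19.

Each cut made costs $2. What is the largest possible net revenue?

Build net[k] bottom-up: net[k] = max over allowed piece i of (p[i] + net[k−i]) − 2 per cut.
net[1] = 2
net[2] = max(2+2-2, 4+0) = 4
net[3] = max(2+4-2, 4+2-2, 10+0) = 10
net[4] = max(2+10-2, 4+4-2, 10+2-2, 7+0) = 10
net[5] = max(2+10-2, 4+10-2, 10+4-2, 7+2-2, 16+0) = 16
net[6] = max(2+16-2, 4+10-2, 10+10-2, 7+4-2, 16+2-2, 11+0) = 18
net[7] = max(2+18-2, 4+16-2, 10+10-2, …, 11+2-2, 10+0) = 18
net[8] = max(2+18-2, 4+18-2, 10+16-2, …, 10+2-2, 15+0) = 24
net[9] = max(2+24-2, 4+18-2, 10+18-2, …, 15+2-2, 16+0) = 26
net[10] = max(2+26-2, 4+24-2, 10+18-2, …, 16+2-2, 19+0) = 30
One optimal plan: pieces 5 + 5 (1 cut) → $32 − $2 = $30.

30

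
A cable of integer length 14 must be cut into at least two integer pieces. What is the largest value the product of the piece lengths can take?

162

Define m[k] = max over 1≤i<k of i · max(k−i, m[k−i]); the inner max lets the remainder stay uncut if that's better.
m[2] = 1*max(1,0) = 1*1 = 1
m[3] = 1*max(2,1) = 1*2 = 2
m[4] = 2*max(2,1) = 2*2 = 4
m[5] = 2*max(3,2) = 2*3 = 6
m[6] = 3*max(3,2) = 3*3 = 9
m[7] = 2*max(5,6) = 2*6 = 12
m[8] = 2*max(6,9) = 2*9 = 18
m[9] = 3*max(6,9) = 3*9 = 27
m[10] = 2*max(8,18) = 2*18 = 36
m[11] = 2*max(9,27) = 2*27 = 54
m[12] = 3*max(9,27) = 3*27 = 81
m[13] = 2*max(11,54) = 2*54 = 108
m[14] = 2*max(12,81) = 2*81 = 162
One optimal split: 3 + 3 + 3 + 3 + 2; product 3*3*3*3*2 = 162.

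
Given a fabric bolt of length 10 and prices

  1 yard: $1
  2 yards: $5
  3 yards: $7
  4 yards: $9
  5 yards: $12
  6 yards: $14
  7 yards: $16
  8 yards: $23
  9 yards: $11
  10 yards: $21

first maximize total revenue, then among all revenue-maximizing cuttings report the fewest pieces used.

Build r[k] bottom-up: r[k] = max over allowed piece i of (p[i] + r[k−i]).
r[1] = 1
r[2] = max(1+1, 5+0) = 5
r[3] = max(1+5, 5+1, 7+0) = 7
r[4] = max(1+7, 5+5, 7+1, 9+0) = 10
r[5] = max(1+10, 5+7, 7+5, 9+1, 12+0) = 12
r[6] = max(1+12, 5+10, 7+7, 9+5, 12+1, 14+0) = 15
r[7] = max(1+15, 5+12, 7+10, …, 14+1, 16+0) = 17
r[8] = max(1+17, 5+15, 7+12, …, 16+1, 23+0) = 23
r[9] = max(1+23, 5+17, 7+15, …, 23+1, 11+0) = 24
r[10] = max(1+24, 5+23, 7+17, …, 11+1, 21+0) = 28
Maximum revenue is $28.
Now minimize piece count subject to staying optimal: for each k, pieces[k] = 1 + min over i with p[i]+r[k−i]=r[k] of pieces[k−i].
pieces[7] = 2
pieces[8] = 1
pieces[9] = 2
pieces[10] = 2

2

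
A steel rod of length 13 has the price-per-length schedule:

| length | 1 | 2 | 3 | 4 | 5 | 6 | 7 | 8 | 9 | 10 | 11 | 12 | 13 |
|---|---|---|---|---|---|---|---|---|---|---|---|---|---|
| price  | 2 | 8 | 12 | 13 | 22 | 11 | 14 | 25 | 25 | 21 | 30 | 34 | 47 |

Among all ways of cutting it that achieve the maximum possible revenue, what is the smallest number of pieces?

Let r[k] be the best obtainable value from length k. For each k, try every first piece i and keep the best of price[i] + r[k−i].
r[1] = 2
r[2] = max(2+2, 8+0) = 8
r[3] = max(2+8, 8+2, 12+0) = 12
r[4] = max(2+12, 8+8, 12+2, 13+0) = 16
r[5] = max(2+16, 8+12, 12+8, 13+2, 22+0) = 22
r[6] = max(2+22, 8+16, 12+12, 13+8, 22+2, 11+0) = 24
r[7] = max(2+24, 8+22, 12+16, …, 11+2, 14+0) = 30
r[8] = max(2+30, 8+24, 12+22, …, 14+2, 25+0) = 34
r[9] = max(2+34, 8+30, 12+24, …, 25+2, 25+0) = 38
r[10] = max(2+38, 8+34, 12+30, …, 25+2, 21+0) = 44
r[11] = max(2+44, 8+38, 12+34, …, 21+2, 30+0) = 46
r[12] = max(2+46, 8+44, 12+38, …, 30+2, 34+0) = 52
r[13] = max(2+52, 8+46, 12+44, …, 34+2, 47+0) = 56
Maximum revenue is $56.
Now minimize piece count subject to staying optimal: for each k, pieces[k] = 1 + min over i with p[i]+r[k−i]=r[k] of pieces[k−i].
pieces[10] = 2
pieces[11] = 3
pieces[12] = 3
pieces[13] = 3

3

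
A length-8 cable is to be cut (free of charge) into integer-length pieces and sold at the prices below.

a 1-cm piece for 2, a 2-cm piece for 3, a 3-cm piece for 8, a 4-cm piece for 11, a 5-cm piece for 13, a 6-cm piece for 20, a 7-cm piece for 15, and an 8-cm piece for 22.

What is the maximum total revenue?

Consider every possible first cut. R[k] is the best of p[i]+R[k−i] over all sellable i≤k.
R[1] = 2
R[2] = max(2+2, 3+0) = 4
R[3] = max(2+4, 3+2, 8+0) = 8
R[4] = max(2+8, 3+4, 8+2, 11+0) = 11
R[5] = max(2+11, 3+8, 8+4, 11+2, 13+0) = 13
R[6] = max(2+13, 3+11, 8+8, 11+4, 13+2, 20+0) = 20
R[7] = max(2+20, 3+13, 8+11, …, 20+2, 15+0) = 22
R[8] = max(2+22, 3+20, 8+13, …, 15+2, 22+0) = 24
One optimal cutting: 6 + 1 + 1 → 20 + 2 + 2 = 24.

24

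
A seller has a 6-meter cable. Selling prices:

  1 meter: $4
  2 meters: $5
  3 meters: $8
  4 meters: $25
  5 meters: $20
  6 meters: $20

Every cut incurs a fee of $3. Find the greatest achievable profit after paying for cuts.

27

Let net[k] be the best obtainable value from length k. For each k, try every first piece i and keep the best of price[i] + net[k−i] minus the 3 cut fee when i<k.
net[1] = 4
net[2] = 5  (first piece 1, then net[1]=4)
net[3] = 8
net[4] = 25
net[5] = 26  (first piece 1, then net[4]=25)
net[6] = 27  (first piece 1, then net[5]=26)
One optimal plan: pieces 4 + 1 + 1 (2 cuts) → $33 − $6 = $27.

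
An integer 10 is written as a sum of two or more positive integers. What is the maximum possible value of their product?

Define prod[k] = max over 1≤i<k of i · max(k−i, prod[k−i]); the inner max lets the remainder stay uncut if that's better.
prod[2] = 1×max(1,0) = 1×1 = 1
prod[3] = max(1×2, 2×1) = 2
prod[4] = max(1×3, 2×2, 3×1) = 4
prod[5] = max(1×4, 2×3, 3×2, 4×1) = 6
prod[6] = max(1×6, 2×4, 3×3, 4×2, 5×1) = 9
prod[7] = max(1×9, 2×6, 3×4, 4×3, 5×2, 6×1) = 12
prod[8] = max(1×12, 2×9, 3×6, …, 6×2, 7×1) = 18
prod[9] = max(1×18, 2×12, 3×9, …, 7×2, 8×1) = 27
prod[10] = max(1×27, 2×18, 3×12, …, 8×2, 9×1) = 36
One optimal split: 3 + 3 + 2 + 2; product 3×3×2×2 = 36.

36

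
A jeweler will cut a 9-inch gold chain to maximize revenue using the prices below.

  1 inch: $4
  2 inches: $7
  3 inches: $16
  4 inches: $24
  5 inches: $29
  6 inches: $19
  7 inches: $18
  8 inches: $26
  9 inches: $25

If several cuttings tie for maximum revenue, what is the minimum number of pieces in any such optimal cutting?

Consider every possible first cut. r[k] is the best of p[i]+r[k−i] over all sellable i≤k.
r[1] = 4
r[2] = max(4+4, 7+0) = 8
r[3] = max(4+8, 7+4, 16+0) = 16
r[4] = max(4+16, 7+8, 16+4, 24+0) = 24
r[5] = max(4+24, 7+16, 16+8, 24+4, 29+0) = 29
r[6] = max(4+29, 7+24, 16+16, 24+8, 29+4, 19+0) = 33
r[7] = max(4+33, 7+29, 16+24, …, 19+4, 18+0) = 40
r[8] = max(4+40, 7+33, 16+29, …, 18+4, 26+0) = 48
r[9] = max(4+48, 7+40, 16+33, …, 26+4, 25+0) = 53
Maximum revenue is $53.
Now minimize piece count subject to staying optimal: for each k, pieces[k] = 1 + min over i with p[i]+r[k−i]=r[k] of pieces[k−i].
pieces[6] = 2
pieces[7] = 2
pieces[8] = 2
pieces[9] = 2

2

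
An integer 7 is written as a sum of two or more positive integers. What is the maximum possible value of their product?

12

Define g[k] = max over 1≤i<k of i · max(k−i, g[k−i]); the inner max lets the remainder stay uncut if that's better.
g[2] = 1×max(1,0) = 1×1 = 1
g[3] = max(1×2, 2×1) = 2
g[4] = max(1×3, 2×2, 3×1) = 4
g[5] = max(1×4, 2×3, 3×2, 4×1) = 6
g[6] = max(1×6, 2×4, 3×3, 4×2, 5×1) = 9
g[7] = max(1×9, 2×6, 3×4, 4×3, 5×2, 6×1) = 12
One optimal split: 3 + 2 + 2; product 3×2×2 = 12.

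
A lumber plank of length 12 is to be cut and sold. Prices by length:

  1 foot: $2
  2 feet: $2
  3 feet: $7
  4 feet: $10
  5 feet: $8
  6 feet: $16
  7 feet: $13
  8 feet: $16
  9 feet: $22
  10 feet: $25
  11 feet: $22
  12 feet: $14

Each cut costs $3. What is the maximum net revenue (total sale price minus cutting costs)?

Let net[k] be the best obtainable value from length k. For each k, try every first piece i and keep the best of price[i] + net[k−i] minus the 3 cut fee when i<k.
net[1] = 2
net[2] = 2
net[3] = 7
net[4] = 10
net[5] = 9  (first piece 1, then net[4]=10)
net[6] = 16
net[7] = 15  (first piece 1, then net[6]=16)
net[8] = 17  (first piece 4, then net[4]=10)
net[9] = 22
net[10] = 25
net[11] = 24  (first piece 1, then net[10]=25)
net[12] = 29  (first piece 6, then net[6]=16)
One optimal plan: pieces 6 + 6 (1 cut) → $32 − $3 = $29.

29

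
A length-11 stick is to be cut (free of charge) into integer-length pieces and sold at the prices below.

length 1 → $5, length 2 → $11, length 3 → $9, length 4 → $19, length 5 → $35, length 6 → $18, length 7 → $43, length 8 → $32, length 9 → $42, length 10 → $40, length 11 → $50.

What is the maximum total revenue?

Let r[k] be the best obtainable value from length k. For each k, try every first piece i and keep the best of price[i] + r[k−i].
r[1] = 5
r[2] = 11
r[3] = 16  (first piece 1, then r[2]=11)
r[4] = 22  (first piece 2, then r[2]=11)
r[5] = 35
r[6] = 40  (first piece 1, then r[5]=35)
r[7] = 46  (first piece 2, then r[5]=35)
r[8] = 51  (first piece 1, then r[7]=46)
r[9] = 57  (first piece 2, then r[7]=46)
r[10] = 70  (first piece 5, then r[5]=35)
r[11] = 75  (first piece 1, then r[10]=70)
One optimal cutting: 5 + 5 + 1 → $35 + $35 + $5 = $75.

75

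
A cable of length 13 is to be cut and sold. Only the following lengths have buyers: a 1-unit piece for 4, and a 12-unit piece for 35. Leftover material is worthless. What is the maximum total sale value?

52

Consider every possible first cut. r[k] is the best of p[i]+r[k−i] over all sellable i≤k.
r[1] = 4
r[2] = 8  (first piece 1, then r[1]=4)
r[3] = 12  (first piece 1, then r[2]=8)
r[4] = 16  (first piece 1, then r[3]=12)
r[5] = 20  (first piece 1, then r[4]=16)
r[6] = 24  (first piece 1, then r[5]=20)
r[7] = 28  (first piece 1, then r[6]=24)
r[8] = 32  (first piece 1, then r[7]=28)
r[9] = 36  (first piece 1, then r[8]=32)
r[10] = 40  (first piece 1, then r[9]=36)
r[11] = 44  (first piece 1, then r[10]=40)
r[12] = max(4+44, 35+0) = 48
r[13] = max(4+48, 35+4) = 52
One optimal cutting: 1 + 1 + 1 + 1 + 1 + 1 + 1 + 1 + 1 + 1 + 1 + 1 + 1 → 52.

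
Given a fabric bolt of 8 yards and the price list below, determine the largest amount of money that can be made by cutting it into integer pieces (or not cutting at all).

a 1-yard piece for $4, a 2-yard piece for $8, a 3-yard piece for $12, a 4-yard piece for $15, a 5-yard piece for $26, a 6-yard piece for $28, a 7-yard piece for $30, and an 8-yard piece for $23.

38

Build R[k] bottom-up: R[k] = max over allowed piece i of (p[i] + R[k−i]).
R[1] = 4
R[2] = max(4+4, 8+0) = 8
R[3] = max(4+8, 8+4, 12+0) = 12
R[4] = max(4+12, 8+8, 12+4, 15+0) = 16
R[5] = max(4+16, 8+12, 12+8, 15+4, 26+0) = 26
R[6] = max(4+26, 8+16, 12+12, 15+8, 26+4, 28+0) = 30
R[7] = max(4+30, 8+26, 12+16, …, 28+4, 30+0) = 34
R[8] = max(4+34, 8+30, 12+26, …, 30+4, 23+0) = 38
One optimal cutting: 5 + 1 + 1 + 1 → $26 + $4 + $4 + $4 = $38.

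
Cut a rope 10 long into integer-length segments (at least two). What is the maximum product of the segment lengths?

36

Fill g[k] for k=2..10: at each k try every first piece i and multiply by the better of (k−i) uncut or g[k−i].
Small cases: g[2]=1, g[3]=2, g[4]=4, g[5]=6.
g[6] = max(1*6, 2*4, 3*3, 4*2, 5*1) = 9
g[7] = max(1*9, 2*6, 3*4, 4*3, 5*2, 6*1) = 12
g[8] = max(1*12, 2*9, 3*6, …, 6*2, 7*1) = 18
g[9] = max(1*18, 2*12, 3*9, …, 7*2, 8*1) = 27
g[10] = max(1*27, 2*18, 3*12, …, 8*2, 9*1) = 36
One optimal split: 3 + 3 + 2 + 2; product 3*3*2*2 = 36.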